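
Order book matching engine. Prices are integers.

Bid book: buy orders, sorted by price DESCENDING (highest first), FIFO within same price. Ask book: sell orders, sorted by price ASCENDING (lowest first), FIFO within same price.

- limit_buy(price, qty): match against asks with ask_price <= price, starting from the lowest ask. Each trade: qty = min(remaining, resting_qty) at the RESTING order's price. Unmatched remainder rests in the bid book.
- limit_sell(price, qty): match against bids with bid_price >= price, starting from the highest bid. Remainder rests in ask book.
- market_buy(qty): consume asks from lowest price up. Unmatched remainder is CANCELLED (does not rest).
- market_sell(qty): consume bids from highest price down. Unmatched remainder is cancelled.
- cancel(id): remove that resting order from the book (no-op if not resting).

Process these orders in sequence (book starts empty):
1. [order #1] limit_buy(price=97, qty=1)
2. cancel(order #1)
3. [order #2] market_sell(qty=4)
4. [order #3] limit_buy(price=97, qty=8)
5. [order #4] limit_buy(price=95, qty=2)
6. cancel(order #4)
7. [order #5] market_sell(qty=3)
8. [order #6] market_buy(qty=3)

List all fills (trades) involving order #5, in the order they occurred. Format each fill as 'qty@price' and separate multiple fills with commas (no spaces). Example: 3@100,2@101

Answer: 3@97

Derivation:
After op 1 [order #1] limit_buy(price=97, qty=1): fills=none; bids=[#1:1@97] asks=[-]
After op 2 cancel(order #1): fills=none; bids=[-] asks=[-]
After op 3 [order #2] market_sell(qty=4): fills=none; bids=[-] asks=[-]
After op 4 [order #3] limit_buy(price=97, qty=8): fills=none; bids=[#3:8@97] asks=[-]
After op 5 [order #4] limit_buy(price=95, qty=2): fills=none; bids=[#3:8@97 #4:2@95] asks=[-]
After op 6 cancel(order #4): fills=none; bids=[#3:8@97] asks=[-]
After op 7 [order #5] market_sell(qty=3): fills=#3x#5:3@97; bids=[#3:5@97] asks=[-]
After op 8 [order #6] market_buy(qty=3): fills=none; bids=[#3:5@97] asks=[-]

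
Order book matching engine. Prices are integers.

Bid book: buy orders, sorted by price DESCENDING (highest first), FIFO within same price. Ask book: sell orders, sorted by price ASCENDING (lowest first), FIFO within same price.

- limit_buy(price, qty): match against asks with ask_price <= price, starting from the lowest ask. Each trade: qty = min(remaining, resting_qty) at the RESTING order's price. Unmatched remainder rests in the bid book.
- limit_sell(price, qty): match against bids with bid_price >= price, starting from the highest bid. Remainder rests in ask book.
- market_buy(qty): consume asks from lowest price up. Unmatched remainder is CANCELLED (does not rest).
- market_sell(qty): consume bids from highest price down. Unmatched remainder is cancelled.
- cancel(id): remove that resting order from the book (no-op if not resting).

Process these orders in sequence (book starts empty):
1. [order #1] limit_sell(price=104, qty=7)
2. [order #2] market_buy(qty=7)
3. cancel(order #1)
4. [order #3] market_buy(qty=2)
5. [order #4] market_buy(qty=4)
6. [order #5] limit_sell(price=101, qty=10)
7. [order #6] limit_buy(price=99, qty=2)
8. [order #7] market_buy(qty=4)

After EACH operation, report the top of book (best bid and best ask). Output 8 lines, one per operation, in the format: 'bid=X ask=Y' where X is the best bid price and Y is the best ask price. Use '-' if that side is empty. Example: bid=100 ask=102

Answer: bid=- ask=104
bid=- ask=-
bid=- ask=-
bid=- ask=-
bid=- ask=-
bid=- ask=101
bid=99 ask=101
bid=99 ask=101

Derivation:
After op 1 [order #1] limit_sell(price=104, qty=7): fills=none; bids=[-] asks=[#1:7@104]
After op 2 [order #2] market_buy(qty=7): fills=#2x#1:7@104; bids=[-] asks=[-]
After op 3 cancel(order #1): fills=none; bids=[-] asks=[-]
After op 4 [order #3] market_buy(qty=2): fills=none; bids=[-] asks=[-]
After op 5 [order #4] market_buy(qty=4): fills=none; bids=[-] asks=[-]
After op 6 [order #5] limit_sell(price=101, qty=10): fills=none; bids=[-] asks=[#5:10@101]
After op 7 [order #6] limit_buy(price=99, qty=2): fills=none; bids=[#6:2@99] asks=[#5:10@101]
After op 8 [order #7] market_buy(qty=4): fills=#7x#5:4@101; bids=[#6:2@99] asks=[#5:6@101]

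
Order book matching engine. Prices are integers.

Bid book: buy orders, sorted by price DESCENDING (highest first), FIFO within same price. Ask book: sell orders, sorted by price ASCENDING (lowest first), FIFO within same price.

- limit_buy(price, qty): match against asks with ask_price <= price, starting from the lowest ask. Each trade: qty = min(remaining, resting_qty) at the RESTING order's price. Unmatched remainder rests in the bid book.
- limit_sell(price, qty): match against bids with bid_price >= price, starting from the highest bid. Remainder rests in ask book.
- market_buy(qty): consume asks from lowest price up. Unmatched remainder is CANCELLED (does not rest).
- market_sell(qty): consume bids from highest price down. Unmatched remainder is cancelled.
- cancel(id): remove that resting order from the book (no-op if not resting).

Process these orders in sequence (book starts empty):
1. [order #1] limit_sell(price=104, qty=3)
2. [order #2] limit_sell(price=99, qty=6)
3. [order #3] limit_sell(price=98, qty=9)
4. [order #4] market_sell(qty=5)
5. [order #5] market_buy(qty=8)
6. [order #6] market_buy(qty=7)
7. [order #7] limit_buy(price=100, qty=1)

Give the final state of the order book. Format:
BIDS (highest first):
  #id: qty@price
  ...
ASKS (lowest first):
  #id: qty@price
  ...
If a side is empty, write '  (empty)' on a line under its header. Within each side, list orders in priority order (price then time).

Answer: BIDS (highest first):
  #7: 1@100
ASKS (lowest first):
  #1: 3@104

Derivation:
After op 1 [order #1] limit_sell(price=104, qty=3): fills=none; bids=[-] asks=[#1:3@104]
After op 2 [order #2] limit_sell(price=99, qty=6): fills=none; bids=[-] asks=[#2:6@99 #1:3@104]
After op 3 [order #3] limit_sell(price=98, qty=9): fills=none; bids=[-] asks=[#3:9@98 #2:6@99 #1:3@104]
After op 4 [order #4] market_sell(qty=5): fills=none; bids=[-] asks=[#3:9@98 #2:6@99 #1:3@104]
After op 5 [order #5] market_buy(qty=8): fills=#5x#3:8@98; bids=[-] asks=[#3:1@98 #2:6@99 #1:3@104]
After op 6 [order #6] market_buy(qty=7): fills=#6x#3:1@98 #6x#2:6@99; bids=[-] asks=[#1:3@104]
After op 7 [order #7] limit_buy(price=100, qty=1): fills=none; bids=[#7:1@100] asks=[#1:3@104]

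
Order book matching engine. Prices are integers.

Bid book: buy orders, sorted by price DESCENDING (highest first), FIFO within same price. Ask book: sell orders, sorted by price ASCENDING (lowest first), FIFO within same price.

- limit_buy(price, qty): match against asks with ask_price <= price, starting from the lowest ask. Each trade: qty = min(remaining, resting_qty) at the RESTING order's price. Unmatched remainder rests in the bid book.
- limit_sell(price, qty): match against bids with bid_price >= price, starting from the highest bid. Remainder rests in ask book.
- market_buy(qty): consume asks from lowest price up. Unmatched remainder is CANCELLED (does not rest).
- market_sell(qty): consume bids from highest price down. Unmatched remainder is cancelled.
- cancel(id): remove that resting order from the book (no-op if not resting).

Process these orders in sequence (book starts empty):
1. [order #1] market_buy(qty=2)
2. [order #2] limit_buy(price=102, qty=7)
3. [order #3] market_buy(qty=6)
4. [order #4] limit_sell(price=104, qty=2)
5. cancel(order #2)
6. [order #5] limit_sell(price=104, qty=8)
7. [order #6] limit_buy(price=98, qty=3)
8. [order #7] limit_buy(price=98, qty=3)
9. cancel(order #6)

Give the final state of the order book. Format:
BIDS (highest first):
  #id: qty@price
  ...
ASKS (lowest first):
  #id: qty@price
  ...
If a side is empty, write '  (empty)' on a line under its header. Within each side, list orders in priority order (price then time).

Answer: BIDS (highest first):
  #7: 3@98
ASKS (lowest first):
  #4: 2@104
  #5: 8@104

Derivation:
After op 1 [order #1] market_buy(qty=2): fills=none; bids=[-] asks=[-]
After op 2 [order #2] limit_buy(price=102, qty=7): fills=none; bids=[#2:7@102] asks=[-]
After op 3 [order #3] market_buy(qty=6): fills=none; bids=[#2:7@102] asks=[-]
After op 4 [order #4] limit_sell(price=104, qty=2): fills=none; bids=[#2:7@102] asks=[#4:2@104]
After op 5 cancel(order #2): fills=none; bids=[-] asks=[#4:2@104]
After op 6 [order #5] limit_sell(price=104, qty=8): fills=none; bids=[-] asks=[#4:2@104 #5:8@104]
After op 7 [order #6] limit_buy(price=98, qty=3): fills=none; bids=[#6:3@98] asks=[#4:2@104 #5:8@104]
After op 8 [order #7] limit_buy(price=98, qty=3): fills=none; bids=[#6:3@98 #7:3@98] asks=[#4:2@104 #5:8@104]
After op 9 cancel(order #6): fills=none; bids=[#7:3@98] asks=[#4:2@104 #5:8@104]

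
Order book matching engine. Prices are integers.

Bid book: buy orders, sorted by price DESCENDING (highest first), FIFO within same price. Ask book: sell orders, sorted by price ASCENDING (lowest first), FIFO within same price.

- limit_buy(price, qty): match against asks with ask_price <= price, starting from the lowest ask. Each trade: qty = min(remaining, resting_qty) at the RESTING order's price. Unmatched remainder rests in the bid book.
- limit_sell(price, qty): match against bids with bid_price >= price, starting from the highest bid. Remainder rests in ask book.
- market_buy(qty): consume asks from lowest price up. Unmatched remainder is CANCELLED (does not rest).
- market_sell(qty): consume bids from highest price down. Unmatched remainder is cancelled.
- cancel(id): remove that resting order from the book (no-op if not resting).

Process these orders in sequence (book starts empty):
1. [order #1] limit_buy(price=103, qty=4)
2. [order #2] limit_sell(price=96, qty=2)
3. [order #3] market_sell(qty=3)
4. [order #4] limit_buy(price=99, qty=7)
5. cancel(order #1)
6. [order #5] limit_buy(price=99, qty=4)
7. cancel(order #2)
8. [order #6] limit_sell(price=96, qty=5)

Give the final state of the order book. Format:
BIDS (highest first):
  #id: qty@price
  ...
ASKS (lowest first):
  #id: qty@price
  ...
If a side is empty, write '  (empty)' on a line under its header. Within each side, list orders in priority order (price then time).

Answer: BIDS (highest first):
  #4: 2@99
  #5: 4@99
ASKS (lowest first):
  (empty)

Derivation:
After op 1 [order #1] limit_buy(price=103, qty=4): fills=none; bids=[#1:4@103] asks=[-]
After op 2 [order #2] limit_sell(price=96, qty=2): fills=#1x#2:2@103; bids=[#1:2@103] asks=[-]
After op 3 [order #3] market_sell(qty=3): fills=#1x#3:2@103; bids=[-] asks=[-]
After op 4 [order #4] limit_buy(price=99, qty=7): fills=none; bids=[#4:7@99] asks=[-]
After op 5 cancel(order #1): fills=none; bids=[#4:7@99] asks=[-]
After op 6 [order #5] limit_buy(price=99, qty=4): fills=none; bids=[#4:7@99 #5:4@99] asks=[-]
After op 7 cancel(order #2): fills=none; bids=[#4:7@99 #5:4@99] asks=[-]
After op 8 [order #6] limit_sell(price=96, qty=5): fills=#4x#6:5@99; bids=[#4:2@99 #5:4@99] asks=[-]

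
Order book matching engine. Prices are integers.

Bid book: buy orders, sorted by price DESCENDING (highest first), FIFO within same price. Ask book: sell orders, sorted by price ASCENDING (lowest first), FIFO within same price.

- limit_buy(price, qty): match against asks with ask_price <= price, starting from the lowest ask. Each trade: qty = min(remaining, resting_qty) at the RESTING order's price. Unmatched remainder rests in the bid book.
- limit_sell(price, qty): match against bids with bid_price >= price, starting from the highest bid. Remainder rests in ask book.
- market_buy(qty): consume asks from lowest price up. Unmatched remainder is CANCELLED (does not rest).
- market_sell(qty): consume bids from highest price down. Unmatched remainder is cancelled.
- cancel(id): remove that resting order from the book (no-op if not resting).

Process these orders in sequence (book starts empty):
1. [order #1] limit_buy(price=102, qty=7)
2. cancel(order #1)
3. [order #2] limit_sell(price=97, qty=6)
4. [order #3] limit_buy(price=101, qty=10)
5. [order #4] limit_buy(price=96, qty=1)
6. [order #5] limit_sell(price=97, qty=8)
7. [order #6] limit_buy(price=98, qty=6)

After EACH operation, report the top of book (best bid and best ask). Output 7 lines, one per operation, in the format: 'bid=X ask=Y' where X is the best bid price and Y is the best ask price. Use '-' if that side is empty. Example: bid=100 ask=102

Answer: bid=102 ask=-
bid=- ask=-
bid=- ask=97
bid=101 ask=-
bid=101 ask=-
bid=96 ask=97
bid=98 ask=-

Derivation:
After op 1 [order #1] limit_buy(price=102, qty=7): fills=none; bids=[#1:7@102] asks=[-]
After op 2 cancel(order #1): fills=none; bids=[-] asks=[-]
After op 3 [order #2] limit_sell(price=97, qty=6): fills=none; bids=[-] asks=[#2:6@97]
After op 4 [order #3] limit_buy(price=101, qty=10): fills=#3x#2:6@97; bids=[#3:4@101] asks=[-]
After op 5 [order #4] limit_buy(price=96, qty=1): fills=none; bids=[#3:4@101 #4:1@96] asks=[-]
After op 6 [order #5] limit_sell(price=97, qty=8): fills=#3x#5:4@101; bids=[#4:1@96] asks=[#5:4@97]
After op 7 [order #6] limit_buy(price=98, qty=6): fills=#6x#5:4@97; bids=[#6:2@98 #4:1@96] asks=[-]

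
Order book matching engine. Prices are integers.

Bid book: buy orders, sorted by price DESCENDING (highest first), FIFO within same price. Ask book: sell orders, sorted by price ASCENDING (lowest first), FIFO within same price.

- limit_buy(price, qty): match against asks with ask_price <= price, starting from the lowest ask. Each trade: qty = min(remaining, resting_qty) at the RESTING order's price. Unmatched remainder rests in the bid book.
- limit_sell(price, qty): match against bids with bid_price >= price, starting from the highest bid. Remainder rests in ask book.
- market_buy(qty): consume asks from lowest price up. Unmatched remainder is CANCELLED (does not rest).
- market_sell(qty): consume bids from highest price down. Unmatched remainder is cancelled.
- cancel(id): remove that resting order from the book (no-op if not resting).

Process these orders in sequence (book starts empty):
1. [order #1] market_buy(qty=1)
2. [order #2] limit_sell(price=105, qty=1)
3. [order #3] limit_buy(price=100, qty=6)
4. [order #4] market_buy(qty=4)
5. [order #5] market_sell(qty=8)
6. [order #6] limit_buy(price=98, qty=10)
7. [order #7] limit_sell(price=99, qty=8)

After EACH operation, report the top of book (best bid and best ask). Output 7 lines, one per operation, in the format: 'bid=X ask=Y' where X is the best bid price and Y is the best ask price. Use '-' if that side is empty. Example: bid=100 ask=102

After op 1 [order #1] market_buy(qty=1): fills=none; bids=[-] asks=[-]
After op 2 [order #2] limit_sell(price=105, qty=1): fills=none; bids=[-] asks=[#2:1@105]
After op 3 [order #3] limit_buy(price=100, qty=6): fills=none; bids=[#3:6@100] asks=[#2:1@105]
After op 4 [order #4] market_buy(qty=4): fills=#4x#2:1@105; bids=[#3:6@100] asks=[-]
After op 5 [order #5] market_sell(qty=8): fills=#3x#5:6@100; bids=[-] asks=[-]
After op 6 [order #6] limit_buy(price=98, qty=10): fills=none; bids=[#6:10@98] asks=[-]
After op 7 [order #7] limit_sell(price=99, qty=8): fills=none; bids=[#6:10@98] asks=[#7:8@99]

Answer: bid=- ask=-
bid=- ask=105
bid=100 ask=105
bid=100 ask=-
bid=- ask=-
bid=98 ask=-
bid=98 ask=99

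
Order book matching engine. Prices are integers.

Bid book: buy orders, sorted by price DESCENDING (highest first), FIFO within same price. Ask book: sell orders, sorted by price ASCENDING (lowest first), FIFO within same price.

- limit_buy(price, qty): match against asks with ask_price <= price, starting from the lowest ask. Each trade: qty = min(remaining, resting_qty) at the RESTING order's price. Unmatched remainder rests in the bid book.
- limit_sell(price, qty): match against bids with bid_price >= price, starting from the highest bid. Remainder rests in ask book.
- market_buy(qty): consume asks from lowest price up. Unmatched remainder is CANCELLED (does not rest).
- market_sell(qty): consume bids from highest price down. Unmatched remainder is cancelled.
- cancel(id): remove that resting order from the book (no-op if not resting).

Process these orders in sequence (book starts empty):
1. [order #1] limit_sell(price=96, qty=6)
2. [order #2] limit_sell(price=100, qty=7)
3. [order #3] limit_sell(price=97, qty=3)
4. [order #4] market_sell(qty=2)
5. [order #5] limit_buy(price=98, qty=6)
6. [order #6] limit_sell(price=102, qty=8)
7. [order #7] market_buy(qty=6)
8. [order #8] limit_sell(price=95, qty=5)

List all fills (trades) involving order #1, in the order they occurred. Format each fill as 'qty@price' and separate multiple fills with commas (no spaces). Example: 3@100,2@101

After op 1 [order #1] limit_sell(price=96, qty=6): fills=none; bids=[-] asks=[#1:6@96]
After op 2 [order #2] limit_sell(price=100, qty=7): fills=none; bids=[-] asks=[#1:6@96 #2:7@100]
After op 3 [order #3] limit_sell(price=97, qty=3): fills=none; bids=[-] asks=[#1:6@96 #3:3@97 #2:7@100]
After op 4 [order #4] market_sell(qty=2): fills=none; bids=[-] asks=[#1:6@96 #3:3@97 #2:7@100]
After op 5 [order #5] limit_buy(price=98, qty=6): fills=#5x#1:6@96; bids=[-] asks=[#3:3@97 #2:7@100]
After op 6 [order #6] limit_sell(price=102, qty=8): fills=none; bids=[-] asks=[#3:3@97 #2:7@100 #6:8@102]
After op 7 [order #7] market_buy(qty=6): fills=#7x#3:3@97 #7x#2:3@100; bids=[-] asks=[#2:4@100 #6:8@102]
After op 8 [order #8] limit_sell(price=95, qty=5): fills=none; bids=[-] asks=[#8:5@95 #2:4@100 #6:8@102]

Answer: 6@96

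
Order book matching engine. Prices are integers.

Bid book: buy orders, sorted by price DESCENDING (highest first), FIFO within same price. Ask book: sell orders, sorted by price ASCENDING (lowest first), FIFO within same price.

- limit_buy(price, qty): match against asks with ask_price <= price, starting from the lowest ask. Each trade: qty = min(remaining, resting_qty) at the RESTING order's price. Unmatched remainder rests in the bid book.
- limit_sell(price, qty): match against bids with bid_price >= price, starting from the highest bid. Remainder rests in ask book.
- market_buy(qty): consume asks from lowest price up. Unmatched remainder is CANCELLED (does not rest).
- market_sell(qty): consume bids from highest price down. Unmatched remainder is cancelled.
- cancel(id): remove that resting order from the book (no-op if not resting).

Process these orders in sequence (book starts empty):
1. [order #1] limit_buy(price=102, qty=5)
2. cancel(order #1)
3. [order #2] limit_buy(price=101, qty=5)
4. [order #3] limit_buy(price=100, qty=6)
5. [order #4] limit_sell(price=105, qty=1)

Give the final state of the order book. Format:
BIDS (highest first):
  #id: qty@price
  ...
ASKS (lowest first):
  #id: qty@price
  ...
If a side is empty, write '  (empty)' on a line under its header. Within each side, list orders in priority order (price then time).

Answer: BIDS (highest first):
  #2: 5@101
  #3: 6@100
ASKS (lowest first):
  #4: 1@105

Derivation:
After op 1 [order #1] limit_buy(price=102, qty=5): fills=none; bids=[#1:5@102] asks=[-]
After op 2 cancel(order #1): fills=none; bids=[-] asks=[-]
After op 3 [order #2] limit_buy(price=101, qty=5): fills=none; bids=[#2:5@101] asks=[-]
After op 4 [order #3] limit_buy(price=100, qty=6): fills=none; bids=[#2:5@101 #3:6@100] asks=[-]
After op 5 [order #4] limit_sell(price=105, qty=1): fills=none; bids=[#2:5@101 #3:6@100] asks=[#4:1@105]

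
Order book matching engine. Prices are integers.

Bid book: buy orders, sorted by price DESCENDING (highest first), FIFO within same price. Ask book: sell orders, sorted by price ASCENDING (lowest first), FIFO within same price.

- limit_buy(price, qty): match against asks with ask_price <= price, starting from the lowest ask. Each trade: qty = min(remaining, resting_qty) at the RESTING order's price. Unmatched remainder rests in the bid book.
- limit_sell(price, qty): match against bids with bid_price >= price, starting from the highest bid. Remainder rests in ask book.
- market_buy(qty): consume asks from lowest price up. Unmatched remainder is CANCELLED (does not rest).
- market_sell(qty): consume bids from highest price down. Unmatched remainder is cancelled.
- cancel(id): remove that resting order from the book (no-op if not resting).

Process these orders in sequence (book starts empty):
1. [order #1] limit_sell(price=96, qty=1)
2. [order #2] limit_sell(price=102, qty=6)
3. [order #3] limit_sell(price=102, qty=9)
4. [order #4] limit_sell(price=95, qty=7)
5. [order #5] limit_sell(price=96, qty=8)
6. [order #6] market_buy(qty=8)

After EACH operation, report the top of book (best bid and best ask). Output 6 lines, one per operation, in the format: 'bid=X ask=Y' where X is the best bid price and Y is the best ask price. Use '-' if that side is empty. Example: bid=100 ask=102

Answer: bid=- ask=96
bid=- ask=96
bid=- ask=96
bid=- ask=95
bid=- ask=95
bid=- ask=96

Derivation:
After op 1 [order #1] limit_sell(price=96, qty=1): fills=none; bids=[-] asks=[#1:1@96]
After op 2 [order #2] limit_sell(price=102, qty=6): fills=none; bids=[-] asks=[#1:1@96 #2:6@102]
After op 3 [order #3] limit_sell(price=102, qty=9): fills=none; bids=[-] asks=[#1:1@96 #2:6@102 #3:9@102]
After op 4 [order #4] limit_sell(price=95, qty=7): fills=none; bids=[-] asks=[#4:7@95 #1:1@96 #2:6@102 #3:9@102]
After op 5 [order #5] limit_sell(price=96, qty=8): fills=none; bids=[-] asks=[#4:7@95 #1:1@96 #5:8@96 #2:6@102 #3:9@102]
After op 6 [order #6] market_buy(qty=8): fills=#6x#4:7@95 #6x#1:1@96; bids=[-] asks=[#5:8@96 #2:6@102 #3:9@102]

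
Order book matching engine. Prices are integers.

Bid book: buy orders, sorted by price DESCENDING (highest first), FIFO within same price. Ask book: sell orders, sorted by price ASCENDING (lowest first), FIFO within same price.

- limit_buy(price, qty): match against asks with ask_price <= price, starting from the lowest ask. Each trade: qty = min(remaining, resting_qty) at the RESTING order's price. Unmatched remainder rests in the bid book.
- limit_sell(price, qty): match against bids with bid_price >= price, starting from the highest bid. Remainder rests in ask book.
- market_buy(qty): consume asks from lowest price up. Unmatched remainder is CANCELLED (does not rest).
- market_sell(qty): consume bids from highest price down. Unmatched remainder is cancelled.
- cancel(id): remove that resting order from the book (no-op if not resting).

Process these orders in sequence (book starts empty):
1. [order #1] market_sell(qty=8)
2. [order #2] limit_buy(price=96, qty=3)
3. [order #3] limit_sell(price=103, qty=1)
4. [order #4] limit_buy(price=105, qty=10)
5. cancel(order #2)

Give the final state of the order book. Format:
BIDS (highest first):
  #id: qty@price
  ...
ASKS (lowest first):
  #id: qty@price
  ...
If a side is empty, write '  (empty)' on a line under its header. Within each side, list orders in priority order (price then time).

After op 1 [order #1] market_sell(qty=8): fills=none; bids=[-] asks=[-]
After op 2 [order #2] limit_buy(price=96, qty=3): fills=none; bids=[#2:3@96] asks=[-]
After op 3 [order #3] limit_sell(price=103, qty=1): fills=none; bids=[#2:3@96] asks=[#3:1@103]
After op 4 [order #4] limit_buy(price=105, qty=10): fills=#4x#3:1@103; bids=[#4:9@105 #2:3@96] asks=[-]
After op 5 cancel(order #2): fills=none; bids=[#4:9@105] asks=[-]

Answer: BIDS (highest first):
  #4: 9@105
ASKS (lowest first):
  (empty)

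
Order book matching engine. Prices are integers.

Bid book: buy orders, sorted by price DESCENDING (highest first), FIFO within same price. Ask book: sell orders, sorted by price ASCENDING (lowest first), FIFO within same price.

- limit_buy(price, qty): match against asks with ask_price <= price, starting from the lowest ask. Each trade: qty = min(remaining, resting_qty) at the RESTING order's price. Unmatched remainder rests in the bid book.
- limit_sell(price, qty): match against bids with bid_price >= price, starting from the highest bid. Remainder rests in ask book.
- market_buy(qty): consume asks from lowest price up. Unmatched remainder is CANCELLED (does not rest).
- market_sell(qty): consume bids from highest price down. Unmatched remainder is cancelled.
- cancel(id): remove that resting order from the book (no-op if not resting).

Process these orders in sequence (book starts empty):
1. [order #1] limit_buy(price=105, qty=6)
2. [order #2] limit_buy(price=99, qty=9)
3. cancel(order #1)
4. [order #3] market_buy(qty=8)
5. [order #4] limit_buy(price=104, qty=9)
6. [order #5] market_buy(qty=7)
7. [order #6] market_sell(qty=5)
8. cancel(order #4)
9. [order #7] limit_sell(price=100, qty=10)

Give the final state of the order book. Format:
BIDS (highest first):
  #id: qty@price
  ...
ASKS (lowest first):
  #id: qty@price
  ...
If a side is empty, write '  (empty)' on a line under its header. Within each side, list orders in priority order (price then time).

After op 1 [order #1] limit_buy(price=105, qty=6): fills=none; bids=[#1:6@105] asks=[-]
After op 2 [order #2] limit_buy(price=99, qty=9): fills=none; bids=[#1:6@105 #2:9@99] asks=[-]
After op 3 cancel(order #1): fills=none; bids=[#2:9@99] asks=[-]
After op 4 [order #3] market_buy(qty=8): fills=none; bids=[#2:9@99] asks=[-]
After op 5 [order #4] limit_buy(price=104, qty=9): fills=none; bids=[#4:9@104 #2:9@99] asks=[-]
After op 6 [order #5] market_buy(qty=7): fills=none; bids=[#4:9@104 #2:9@99] asks=[-]
After op 7 [order #6] market_sell(qty=5): fills=#4x#6:5@104; bids=[#4:4@104 #2:9@99] asks=[-]
After op 8 cancel(order #4): fills=none; bids=[#2:9@99] asks=[-]
After op 9 [order #7] limit_sell(price=100, qty=10): fills=none; bids=[#2:9@99] asks=[#7:10@100]

Answer: BIDS (highest first):
  #2: 9@99
ASKS (lowest first):
  #7: 10@100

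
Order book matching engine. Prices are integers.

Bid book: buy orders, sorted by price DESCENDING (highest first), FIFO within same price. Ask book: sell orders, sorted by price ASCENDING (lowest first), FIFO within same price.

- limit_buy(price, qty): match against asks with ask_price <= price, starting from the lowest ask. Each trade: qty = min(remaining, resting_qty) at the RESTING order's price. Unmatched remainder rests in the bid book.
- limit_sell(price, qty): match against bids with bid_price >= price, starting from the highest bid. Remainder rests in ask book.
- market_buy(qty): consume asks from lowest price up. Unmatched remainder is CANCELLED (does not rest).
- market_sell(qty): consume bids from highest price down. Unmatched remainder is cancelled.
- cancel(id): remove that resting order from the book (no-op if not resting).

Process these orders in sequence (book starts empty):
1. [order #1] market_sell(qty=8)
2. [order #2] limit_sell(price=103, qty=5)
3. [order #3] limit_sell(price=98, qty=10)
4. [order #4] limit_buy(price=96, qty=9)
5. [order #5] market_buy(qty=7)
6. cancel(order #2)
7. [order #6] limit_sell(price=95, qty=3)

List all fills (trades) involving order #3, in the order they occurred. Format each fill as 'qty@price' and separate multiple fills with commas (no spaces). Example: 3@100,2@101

After op 1 [order #1] market_sell(qty=8): fills=none; bids=[-] asks=[-]
After op 2 [order #2] limit_sell(price=103, qty=5): fills=none; bids=[-] asks=[#2:5@103]
After op 3 [order #3] limit_sell(price=98, qty=10): fills=none; bids=[-] asks=[#3:10@98 #2:5@103]
After op 4 [order #4] limit_buy(price=96, qty=9): fills=none; bids=[#4:9@96] asks=[#3:10@98 #2:5@103]
After op 5 [order #5] market_buy(qty=7): fills=#5x#3:7@98; bids=[#4:9@96] asks=[#3:3@98 #2:5@103]
After op 6 cancel(order #2): fills=none; bids=[#4:9@96] asks=[#3:3@98]
After op 7 [order #6] limit_sell(price=95, qty=3): fills=#4x#6:3@96; bids=[#4:6@96] asks=[#3:3@98]

Answer: 7@98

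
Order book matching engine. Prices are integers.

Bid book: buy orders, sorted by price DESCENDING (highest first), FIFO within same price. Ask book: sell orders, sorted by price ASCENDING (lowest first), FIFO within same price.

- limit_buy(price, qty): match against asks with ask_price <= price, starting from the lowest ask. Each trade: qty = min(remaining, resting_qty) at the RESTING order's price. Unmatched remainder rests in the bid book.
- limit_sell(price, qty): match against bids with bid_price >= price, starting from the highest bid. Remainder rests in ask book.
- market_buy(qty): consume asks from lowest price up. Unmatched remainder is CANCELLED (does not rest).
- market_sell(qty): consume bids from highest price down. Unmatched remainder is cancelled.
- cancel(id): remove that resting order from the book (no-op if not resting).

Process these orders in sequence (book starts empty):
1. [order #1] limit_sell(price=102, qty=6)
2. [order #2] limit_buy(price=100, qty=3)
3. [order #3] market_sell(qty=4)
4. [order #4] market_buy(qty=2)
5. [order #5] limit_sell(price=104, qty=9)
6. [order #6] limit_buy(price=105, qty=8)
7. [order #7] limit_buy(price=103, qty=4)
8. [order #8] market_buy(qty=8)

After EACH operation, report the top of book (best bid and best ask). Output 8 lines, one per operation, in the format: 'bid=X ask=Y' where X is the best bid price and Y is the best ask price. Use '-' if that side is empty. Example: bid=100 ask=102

Answer: bid=- ask=102
bid=100 ask=102
bid=- ask=102
bid=- ask=102
bid=- ask=102
bid=- ask=104
bid=103 ask=104
bid=103 ask=-

Derivation:
After op 1 [order #1] limit_sell(price=102, qty=6): fills=none; bids=[-] asks=[#1:6@102]
After op 2 [order #2] limit_buy(price=100, qty=3): fills=none; bids=[#2:3@100] asks=[#1:6@102]
After op 3 [order #3] market_sell(qty=4): fills=#2x#3:3@100; bids=[-] asks=[#1:6@102]
After op 4 [order #4] market_buy(qty=2): fills=#4x#1:2@102; bids=[-] asks=[#1:4@102]
After op 5 [order #5] limit_sell(price=104, qty=9): fills=none; bids=[-] asks=[#1:4@102 #5:9@104]
After op 6 [order #6] limit_buy(price=105, qty=8): fills=#6x#1:4@102 #6x#5:4@104; bids=[-] asks=[#5:5@104]
After op 7 [order #7] limit_buy(price=103, qty=4): fills=none; bids=[#7:4@103] asks=[#5:5@104]
After op 8 [order #8] market_buy(qty=8): fills=#8x#5:5@104; bids=[#7:4@103] asks=[-]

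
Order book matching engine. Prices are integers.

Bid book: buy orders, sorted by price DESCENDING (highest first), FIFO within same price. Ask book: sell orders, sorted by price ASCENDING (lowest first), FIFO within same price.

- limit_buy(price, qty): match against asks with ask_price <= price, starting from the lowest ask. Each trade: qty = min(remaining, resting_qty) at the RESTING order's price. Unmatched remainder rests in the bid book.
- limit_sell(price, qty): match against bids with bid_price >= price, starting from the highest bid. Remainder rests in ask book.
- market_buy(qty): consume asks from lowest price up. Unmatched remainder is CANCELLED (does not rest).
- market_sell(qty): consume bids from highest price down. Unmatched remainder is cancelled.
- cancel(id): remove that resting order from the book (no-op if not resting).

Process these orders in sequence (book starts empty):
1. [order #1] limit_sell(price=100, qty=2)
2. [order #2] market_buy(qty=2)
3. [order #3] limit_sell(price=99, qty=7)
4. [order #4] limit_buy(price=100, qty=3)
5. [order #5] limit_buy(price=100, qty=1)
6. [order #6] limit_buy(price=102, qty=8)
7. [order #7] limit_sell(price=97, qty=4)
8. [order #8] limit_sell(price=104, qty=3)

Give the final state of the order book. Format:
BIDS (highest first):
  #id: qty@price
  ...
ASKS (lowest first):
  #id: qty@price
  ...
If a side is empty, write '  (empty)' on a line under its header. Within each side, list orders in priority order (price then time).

Answer: BIDS (highest first):
  #6: 1@102
ASKS (lowest first):
  #8: 3@104

Derivation:
After op 1 [order #1] limit_sell(price=100, qty=2): fills=none; bids=[-] asks=[#1:2@100]
After op 2 [order #2] market_buy(qty=2): fills=#2x#1:2@100; bids=[-] asks=[-]
After op 3 [order #3] limit_sell(price=99, qty=7): fills=none; bids=[-] asks=[#3:7@99]
After op 4 [order #4] limit_buy(price=100, qty=3): fills=#4x#3:3@99; bids=[-] asks=[#3:4@99]
After op 5 [order #5] limit_buy(price=100, qty=1): fills=#5x#3:1@99; bids=[-] asks=[#3:3@99]
After op 6 [order #6] limit_buy(price=102, qty=8): fills=#6x#3:3@99; bids=[#6:5@102] asks=[-]
After op 7 [order #7] limit_sell(price=97, qty=4): fills=#6x#7:4@102; bids=[#6:1@102] asks=[-]
After op 8 [order #8] limit_sell(price=104, qty=3): fills=none; bids=[#6:1@102] asks=[#8:3@104]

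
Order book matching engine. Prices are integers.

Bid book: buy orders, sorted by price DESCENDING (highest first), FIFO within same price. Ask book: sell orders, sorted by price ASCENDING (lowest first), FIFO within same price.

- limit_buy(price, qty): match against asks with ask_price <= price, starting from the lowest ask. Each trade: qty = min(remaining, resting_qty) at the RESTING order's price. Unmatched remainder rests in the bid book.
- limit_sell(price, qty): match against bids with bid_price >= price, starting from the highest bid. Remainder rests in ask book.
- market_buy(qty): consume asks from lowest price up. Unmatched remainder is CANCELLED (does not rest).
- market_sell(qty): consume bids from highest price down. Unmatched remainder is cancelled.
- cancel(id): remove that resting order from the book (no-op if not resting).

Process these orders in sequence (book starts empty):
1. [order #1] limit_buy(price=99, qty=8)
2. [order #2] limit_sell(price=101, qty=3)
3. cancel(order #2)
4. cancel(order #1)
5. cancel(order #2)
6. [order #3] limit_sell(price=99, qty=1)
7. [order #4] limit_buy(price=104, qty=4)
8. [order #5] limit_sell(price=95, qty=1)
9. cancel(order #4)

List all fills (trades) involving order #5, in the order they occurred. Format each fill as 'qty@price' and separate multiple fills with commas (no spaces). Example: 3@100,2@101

After op 1 [order #1] limit_buy(price=99, qty=8): fills=none; bids=[#1:8@99] asks=[-]
After op 2 [order #2] limit_sell(price=101, qty=3): fills=none; bids=[#1:8@99] asks=[#2:3@101]
After op 3 cancel(order #2): fills=none; bids=[#1:8@99] asks=[-]
After op 4 cancel(order #1): fills=none; bids=[-] asks=[-]
After op 5 cancel(order #2): fills=none; bids=[-] asks=[-]
After op 6 [order #3] limit_sell(price=99, qty=1): fills=none; bids=[-] asks=[#3:1@99]
After op 7 [order #4] limit_buy(price=104, qty=4): fills=#4x#3:1@99; bids=[#4:3@104] asks=[-]
After op 8 [order #5] limit_sell(price=95, qty=1): fills=#4x#5:1@104; bids=[#4:2@104] asks=[-]
After op 9 cancel(order #4): fills=none; bids=[-] asks=[-]

Answer: 1@104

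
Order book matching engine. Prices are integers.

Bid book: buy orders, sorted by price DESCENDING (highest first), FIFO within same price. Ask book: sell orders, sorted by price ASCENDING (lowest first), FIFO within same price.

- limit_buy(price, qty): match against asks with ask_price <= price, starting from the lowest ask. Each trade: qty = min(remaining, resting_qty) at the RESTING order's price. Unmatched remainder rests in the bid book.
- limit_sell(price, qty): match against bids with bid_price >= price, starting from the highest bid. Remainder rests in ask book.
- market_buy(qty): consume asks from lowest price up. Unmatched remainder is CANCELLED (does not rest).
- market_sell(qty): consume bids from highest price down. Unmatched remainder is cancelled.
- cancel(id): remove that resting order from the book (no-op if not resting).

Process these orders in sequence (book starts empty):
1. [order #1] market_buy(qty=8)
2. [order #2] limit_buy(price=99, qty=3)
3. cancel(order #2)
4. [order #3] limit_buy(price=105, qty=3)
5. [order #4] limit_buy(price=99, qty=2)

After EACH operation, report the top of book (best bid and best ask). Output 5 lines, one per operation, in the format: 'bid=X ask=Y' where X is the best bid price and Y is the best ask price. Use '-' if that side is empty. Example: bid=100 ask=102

Answer: bid=- ask=-
bid=99 ask=-
bid=- ask=-
bid=105 ask=-
bid=105 ask=-

Derivation:
After op 1 [order #1] market_buy(qty=8): fills=none; bids=[-] asks=[-]
After op 2 [order #2] limit_buy(price=99, qty=3): fills=none; bids=[#2:3@99] asks=[-]
After op 3 cancel(order #2): fills=none; bids=[-] asks=[-]
After op 4 [order #3] limit_buy(price=105, qty=3): fills=none; bids=[#3:3@105] asks=[-]
After op 5 [order #4] limit_buy(price=99, qty=2): fills=none; bids=[#3:3@105 #4:2@99] asks=[-]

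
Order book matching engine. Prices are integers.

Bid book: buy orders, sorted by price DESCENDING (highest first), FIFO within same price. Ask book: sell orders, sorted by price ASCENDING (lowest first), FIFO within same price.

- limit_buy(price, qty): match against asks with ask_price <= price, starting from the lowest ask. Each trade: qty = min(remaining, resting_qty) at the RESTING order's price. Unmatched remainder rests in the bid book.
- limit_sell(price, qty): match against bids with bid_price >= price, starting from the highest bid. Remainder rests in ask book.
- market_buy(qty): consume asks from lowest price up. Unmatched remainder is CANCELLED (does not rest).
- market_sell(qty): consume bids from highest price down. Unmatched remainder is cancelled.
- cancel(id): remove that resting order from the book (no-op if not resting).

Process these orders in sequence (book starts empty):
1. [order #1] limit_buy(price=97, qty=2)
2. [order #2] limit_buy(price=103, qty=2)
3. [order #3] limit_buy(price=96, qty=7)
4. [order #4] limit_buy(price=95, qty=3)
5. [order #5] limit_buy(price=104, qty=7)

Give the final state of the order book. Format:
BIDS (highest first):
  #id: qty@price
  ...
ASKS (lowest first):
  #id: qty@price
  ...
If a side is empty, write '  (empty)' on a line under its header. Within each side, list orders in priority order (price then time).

Answer: BIDS (highest first):
  #5: 7@104
  #2: 2@103
  #1: 2@97
  #3: 7@96
  #4: 3@95
ASKS (lowest first):
  (empty)

Derivation:
After op 1 [order #1] limit_buy(price=97, qty=2): fills=none; bids=[#1:2@97] asks=[-]
After op 2 [order #2] limit_buy(price=103, qty=2): fills=none; bids=[#2:2@103 #1:2@97] asks=[-]
After op 3 [order #3] limit_buy(price=96, qty=7): fills=none; bids=[#2:2@103 #1:2@97 #3:7@96] asks=[-]
After op 4 [order #4] limit_buy(price=95, qty=3): fills=none; bids=[#2:2@103 #1:2@97 #3:7@96 #4:3@95] asks=[-]
After op 5 [order #5] limit_buy(price=104, qty=7): fills=none; bids=[#5:7@104 #2:2@103 #1:2@97 #3:7@96 #4:3@95] asks=[-]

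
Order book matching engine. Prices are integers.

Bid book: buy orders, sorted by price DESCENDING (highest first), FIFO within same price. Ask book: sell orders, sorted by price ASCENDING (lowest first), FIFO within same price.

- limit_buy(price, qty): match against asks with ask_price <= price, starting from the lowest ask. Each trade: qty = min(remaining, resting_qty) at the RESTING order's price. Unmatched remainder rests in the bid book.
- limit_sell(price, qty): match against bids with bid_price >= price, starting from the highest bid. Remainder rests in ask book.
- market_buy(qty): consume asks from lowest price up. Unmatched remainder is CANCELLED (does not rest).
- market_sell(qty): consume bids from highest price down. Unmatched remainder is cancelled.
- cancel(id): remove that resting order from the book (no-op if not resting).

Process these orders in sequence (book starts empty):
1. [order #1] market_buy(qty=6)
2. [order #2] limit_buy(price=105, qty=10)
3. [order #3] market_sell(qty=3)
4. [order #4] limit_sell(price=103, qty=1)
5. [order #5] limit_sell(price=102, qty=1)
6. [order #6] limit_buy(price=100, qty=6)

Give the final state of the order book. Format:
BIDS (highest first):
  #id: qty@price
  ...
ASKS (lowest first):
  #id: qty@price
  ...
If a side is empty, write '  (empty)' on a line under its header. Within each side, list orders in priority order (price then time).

After op 1 [order #1] market_buy(qty=6): fills=none; bids=[-] asks=[-]
After op 2 [order #2] limit_buy(price=105, qty=10): fills=none; bids=[#2:10@105] asks=[-]
After op 3 [order #3] market_sell(qty=3): fills=#2x#3:3@105; bids=[#2:7@105] asks=[-]
After op 4 [order #4] limit_sell(price=103, qty=1): fills=#2x#4:1@105; bids=[#2:6@105] asks=[-]
After op 5 [order #5] limit_sell(price=102, qty=1): fills=#2x#5:1@105; bids=[#2:5@105] asks=[-]
After op 6 [order #6] limit_buy(price=100, qty=6): fills=none; bids=[#2:5@105 #6:6@100] asks=[-]

Answer: BIDS (highest first):
  #2: 5@105
  #6: 6@100
ASKS (lowest first):
  (empty)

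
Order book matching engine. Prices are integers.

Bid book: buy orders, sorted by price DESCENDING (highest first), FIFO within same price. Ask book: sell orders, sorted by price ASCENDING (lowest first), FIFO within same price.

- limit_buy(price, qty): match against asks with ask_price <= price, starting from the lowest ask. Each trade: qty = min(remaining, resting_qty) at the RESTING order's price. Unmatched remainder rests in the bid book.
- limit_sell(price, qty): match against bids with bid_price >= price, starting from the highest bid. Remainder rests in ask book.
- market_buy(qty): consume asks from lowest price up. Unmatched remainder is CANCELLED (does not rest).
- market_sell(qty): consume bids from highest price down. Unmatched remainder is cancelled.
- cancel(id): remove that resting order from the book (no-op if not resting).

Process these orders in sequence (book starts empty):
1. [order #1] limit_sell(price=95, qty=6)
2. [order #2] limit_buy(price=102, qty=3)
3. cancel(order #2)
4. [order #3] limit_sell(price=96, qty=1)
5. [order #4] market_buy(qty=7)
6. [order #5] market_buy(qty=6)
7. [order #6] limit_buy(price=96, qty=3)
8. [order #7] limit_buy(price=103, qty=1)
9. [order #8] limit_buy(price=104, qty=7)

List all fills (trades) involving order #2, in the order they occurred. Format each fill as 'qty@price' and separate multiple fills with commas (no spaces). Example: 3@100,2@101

Answer: 3@95

Derivation:
After op 1 [order #1] limit_sell(price=95, qty=6): fills=none; bids=[-] asks=[#1:6@95]
After op 2 [order #2] limit_buy(price=102, qty=3): fills=#2x#1:3@95; bids=[-] asks=[#1:3@95]
After op 3 cancel(order #2): fills=none; bids=[-] asks=[#1:3@95]
After op 4 [order #3] limit_sell(price=96, qty=1): fills=none; bids=[-] asks=[#1:3@95 #3:1@96]
After op 5 [order #4] market_buy(qty=7): fills=#4x#1:3@95 #4x#3:1@96; bids=[-] asks=[-]
After op 6 [order #5] market_buy(qty=6): fills=none; bids=[-] asks=[-]
After op 7 [order #6] limit_buy(price=96, qty=3): fills=none; bids=[#6:3@96] asks=[-]
After op 8 [order #7] limit_buy(price=103, qty=1): fills=none; bids=[#7:1@103 #6:3@96] asks=[-]
After op 9 [order #8] limit_buy(price=104, qty=7): fills=none; bids=[#8:7@104 #7:1@103 #6:3@96] asks=[-]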